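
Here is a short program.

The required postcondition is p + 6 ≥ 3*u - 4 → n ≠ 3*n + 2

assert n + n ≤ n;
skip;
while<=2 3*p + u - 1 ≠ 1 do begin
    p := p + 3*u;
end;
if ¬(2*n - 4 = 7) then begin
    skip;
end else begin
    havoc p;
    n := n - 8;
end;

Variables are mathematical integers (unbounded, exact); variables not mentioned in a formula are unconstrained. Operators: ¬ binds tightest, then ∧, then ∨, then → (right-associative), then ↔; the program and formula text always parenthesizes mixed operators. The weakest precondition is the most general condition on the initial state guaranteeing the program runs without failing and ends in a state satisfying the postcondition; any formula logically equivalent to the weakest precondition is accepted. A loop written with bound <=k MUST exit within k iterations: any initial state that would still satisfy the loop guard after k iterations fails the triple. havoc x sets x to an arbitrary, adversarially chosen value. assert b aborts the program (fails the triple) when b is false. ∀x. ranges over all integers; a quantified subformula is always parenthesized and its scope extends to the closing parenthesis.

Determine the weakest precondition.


Working backward. After the program, the postcondition p + 6 ≥ 3*u - 4 → n ≠ 3*n + 2 must hold; in canonical form it is p ≥ 3*u - 10 → 2*n ≠ -2.
Then branch requires p ≥ 3*u - 10 → 2*n ≠ -2; else branch requires ∀p_1. (p_1 ≥ 3*u - 10 → 2*n ≠ 14).
Before the if: ((¬(2*n = 11)) → (p ≥ 3*u - 10 → 2*n ≠ -2)) ∧ (2*n = 11 → (∀p_1. (p_1 ≥ 3*u - 10 → 2*n ≠ 14)))
Before the loop (bound <=2), unroll the exhaustion recursion (WP_0 = exit-now case; WP_j = one more guarded iteration, up to j = 2):
  WP_0: (¬(3*p + u ≠ 2)) ∧ ((¬(2*n = 11)) → (p ≥ 3*u - 10 → 2*n ≠ -2)) ∧ (2*n = 11 → (∀p_1. (p_1 ≥ 3*u - 10 → 2*n ≠ 14)))
  WP_1: (3*p + u ≠ 2 → ((¬(3*p + 10*u ≠ 2)) ∧ ((¬(2*n = 11)) → (p ≥ -10 → 2*n ≠ -2)) ∧ (2*n = 11 → (∀p_1. (p_1 ≥ 3*u - 10 → 2*n ≠ 14))))) ∧ ((¬(3*p + u ≠ 2)) → (((¬(2*n = 11)) → (p ≥ 3*u - 10 → 2*n ≠ -2)) ∧ (2*n = 11 → (∀p_1. (p_1 ≥ 3*u - 10 → 2*n ≠ 14)))))
  WP_2: (3*p + u ≠ 2 → ((3*p + 10*u ≠ 2 → ((¬(3*p + 19*u ≠ 2)) ∧ ((¬(2*n = 11)) → (p + 3*u ≥ -10 → 2*n ≠ -2)) ∧ (2*n = 11 → (∀p_1. (p_1 ≥ 3*u - 10 → 2*n ≠ 14))))) ∧ ((¬(3*p + 10*u ≠ 2)) → (((¬(2*n = 11)) → (p ≥ -10 → 2*n ≠ -2)) ∧ (2*n = 11 → (∀p_1. (p_1 ≥ 3*u - 10 → 2*n ≠ 14))))))) ∧ ((¬(3*p + u ≠ 2)) → (((¬(2*n = 11)) → (p ≥ 3*u - 10 → 2*n ≠ -2)) ∧ (2*n = 11 → (∀p_1. (p_1 ≥ 3*u - 10 → 2*n ≠ 14)))))
So before the loop: (3*p + u ≠ 2 → ((3*p + 10*u ≠ 2 → ((¬(3*p + 19*u ≠ 2)) ∧ ((¬(2*n = 11)) → (p + 3*u ≥ -10 → 2*n ≠ -2)) ∧ (2*n = 11 → (∀p_1. (p_1 ≥ 3*u - 10 → 2*n ≠ 14))))) ∧ ((¬(3*p + 10*u ≠ 2)) → (((¬(2*n = 11)) → (p ≥ -10 → 2*n ≠ -2)) ∧ (2*n = 11 → (∀p_1. (p_1 ≥ 3*u - 10 → 2*n ≠ 14))))))) ∧ ((¬(3*p + u ≠ 2)) → (((¬(2*n = 11)) → (p ≥ 3*u - 10 → 2*n ≠ -2)) ∧ (2*n = 11 → (∀p_1. (p_1 ≥ 3*u - 10 → 2*n ≠ 14)))))
Before skip: (3*p + u ≠ 2 → ((3*p + 10*u ≠ 2 → ((¬(3*p + 19*u ≠ 2)) ∧ ((¬(2*n = 11)) → (p + 3*u ≥ -10 → 2*n ≠ -2)) ∧ (2*n = 11 → (∀p_1. (p_1 ≥ 3*u - 10 → 2*n ≠ 14))))) ∧ ((¬(3*p + 10*u ≠ 2)) → (((¬(2*n = 11)) → (p ≥ -10 → 2*n ≠ -2)) ∧ (2*n = 11 → (∀p_1. (p_1 ≥ 3*u - 10 → 2*n ≠ 14))))))) ∧ ((¬(3*p + u ≠ 2)) → (((¬(2*n = 11)) → (p ≥ 3*u - 10 → 2*n ≠ -2)) ∧ (2*n = 11 → (∀p_1. (p_1 ≥ 3*u - 10 → 2*n ≠ 14)))))
Before assert n + n ≤ n: n ≤ 0 ∧ (3*p + u ≠ 2 → ((3*p + 10*u ≠ 2 → ((¬(3*p + 19*u ≠ 2)) ∧ ((¬(2*n = 11)) → (p + 3*u ≥ -10 → 2*n ≠ -2)) ∧ (2*n = 11 → (∀p_1. (p_1 ≥ 3*u - 10 → 2*n ≠ 14))))) ∧ ((¬(3*p + 10*u ≠ 2)) → (((¬(2*n = 11)) → (p ≥ -10 → 2*n ≠ -2)) ∧ (2*n = 11 → (∀p_1. (p_1 ≥ 3*u - 10 → 2*n ≠ 14))))))) ∧ ((¬(3*p + u ≠ 2)) → (((¬(2*n = 11)) → (p ≥ 3*u - 10 → 2*n ≠ -2)) ∧ (2*n = 11 → (∀p_1. (p_1 ≥ 3*u - 10 → 2*n ≠ 14)))))
Answer: WP = n ≤ 0 ∧ (3*p + u ≠ 2 → ((3*p + 10*u ≠ 2 → ((¬(3*p + 19*u ≠ 2)) ∧ ((¬(2*n = 11)) → (p + 3*u ≥ -10 → 2*n ≠ -2)) ∧ (2*n = 11 → (∀p_1. (p_1 ≥ 3*u - 10 → 2*n ≠ 14))))) ∧ ((¬(3*p + 10*u ≠ 2)) → (((¬(2*n = 11)) → (p ≥ -10 → 2*n ≠ -2)) ∧ (2*n = 11 → (∀p_1. (p_1 ≥ 3*u - 10 → 2*n ≠ 14))))))) ∧ ((¬(3*p + u ≠ 2)) → (((¬(2*n = 11)) → (p ≥ 3*u - 10 → 2*n ≠ -2)) ∧ (2*n = 11 → (∀p_1. (p_1 ≥ 3*u - 10 → 2*n ≠ 14)))))


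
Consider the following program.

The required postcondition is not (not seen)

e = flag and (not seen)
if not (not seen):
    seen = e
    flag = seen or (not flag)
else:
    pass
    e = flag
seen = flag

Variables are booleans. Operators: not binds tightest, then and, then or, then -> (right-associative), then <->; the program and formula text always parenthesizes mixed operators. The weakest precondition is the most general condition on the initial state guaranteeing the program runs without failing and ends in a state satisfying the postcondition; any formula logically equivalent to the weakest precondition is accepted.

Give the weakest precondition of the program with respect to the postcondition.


Working backward. After the program, the postcondition not (not seen) must hold; in canonical form it is seen.
Before seen := flag: flag
Then branch requires e or (not flag); else branch requires flag.
Before the if: (seen -> (e or (not flag))) and ((not seen) -> flag)
Before e := flag and (not seen): (seen -> ((flag and (not seen)) or (not flag))) and ((not seen) -> flag)
Answer: WP = (seen -> ((flag and (not seen)) or (not flag))) and ((not seen) -> flag)


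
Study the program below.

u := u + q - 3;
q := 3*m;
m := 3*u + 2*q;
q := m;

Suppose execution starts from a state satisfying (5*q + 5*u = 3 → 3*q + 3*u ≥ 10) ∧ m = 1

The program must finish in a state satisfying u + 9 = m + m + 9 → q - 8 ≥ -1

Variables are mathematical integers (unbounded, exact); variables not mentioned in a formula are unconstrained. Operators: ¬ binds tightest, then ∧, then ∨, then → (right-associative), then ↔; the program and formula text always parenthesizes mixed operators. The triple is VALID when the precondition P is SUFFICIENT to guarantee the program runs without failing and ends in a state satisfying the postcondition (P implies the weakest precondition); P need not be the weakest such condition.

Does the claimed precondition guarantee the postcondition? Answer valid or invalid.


Working backward. After the program, the postcondition u + 9 = m + m + 9 → q - 8 ≥ -1 must hold; in canonical form it is u = 2*m → q ≥ 7.
Before q := m: u = 2*m → m ≥ 7
Before m := 3*u + 2*q: 4*q + 5*u = 0 → 2*q + 3*u ≥ 7
Before q := 3*m: 12*m + 5*u = 0 → 6*m + 3*u ≥ 7
Before u := u + q - 3: 12*m + 5*q + 5*u = 15 → 6*m + 3*q + 3*u ≥ 16
The weakest precondition is 12*m + 5*q + 5*u = 15 → 6*m + 3*q + 3*u ≥ 16.
Check whether (5*q + 5*u = 3 → 3*q + 3*u ≥ 10) ∧ m = 1 implies it.
Every state satisfying the precondition satisfies the weakest precondition: the implication holds.
Answer: valid


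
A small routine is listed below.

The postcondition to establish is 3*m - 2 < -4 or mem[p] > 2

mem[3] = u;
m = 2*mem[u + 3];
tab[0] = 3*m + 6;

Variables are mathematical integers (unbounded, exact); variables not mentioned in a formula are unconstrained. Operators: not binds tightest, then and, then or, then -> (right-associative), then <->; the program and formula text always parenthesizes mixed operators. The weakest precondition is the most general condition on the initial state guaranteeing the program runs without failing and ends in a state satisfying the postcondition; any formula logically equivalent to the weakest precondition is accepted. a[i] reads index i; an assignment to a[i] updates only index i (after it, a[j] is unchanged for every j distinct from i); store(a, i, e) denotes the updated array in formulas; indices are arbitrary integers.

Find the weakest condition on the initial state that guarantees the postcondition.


Working backward. After the program, the postcondition 3*m - 2 < -4 or mem[p] > 2 must hold; in canonical form it is 3*m < -2 or mem[p] > 2.
Before tab[0] := 3*m + 6: 3*m < -2 or mem[p] > 2
Before m := 2*mem[u + 3]: 6*mem[u + 3] < -2 or mem[p] > 2
Before mem[3] := u: 6*store(mem, 3, u)[u + 3] < -2 or store(mem, 3, u)[p] > 2
Answer: WP = 6*store(mem, 3, u)[u + 3] < -2 or store(mem, 3, u)[p] > 2


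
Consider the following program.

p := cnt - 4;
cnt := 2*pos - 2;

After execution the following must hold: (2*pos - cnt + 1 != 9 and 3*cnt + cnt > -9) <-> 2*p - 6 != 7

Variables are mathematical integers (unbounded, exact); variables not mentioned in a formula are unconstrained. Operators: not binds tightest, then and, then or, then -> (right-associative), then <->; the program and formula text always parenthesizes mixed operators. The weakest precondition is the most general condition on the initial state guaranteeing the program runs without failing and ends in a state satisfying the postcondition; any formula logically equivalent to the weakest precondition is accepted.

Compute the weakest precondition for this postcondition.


Working backward. After the program, the postcondition (2*pos - cnt + 1 != 9 and 3*cnt + cnt > -9) <-> 2*p - 6 != 7 must hold; in canonical form it is (2*pos != cnt + 8 and 4*cnt > -9) <-> 2*p != 13.
Before cnt := 2*pos - 2: 8*pos > -1 <-> 2*p != 13
Before p := cnt - 4: 8*pos > -1 <-> 2*cnt != 21
Answer: WP = 8*pos > -1 <-> 2*cnt != 21


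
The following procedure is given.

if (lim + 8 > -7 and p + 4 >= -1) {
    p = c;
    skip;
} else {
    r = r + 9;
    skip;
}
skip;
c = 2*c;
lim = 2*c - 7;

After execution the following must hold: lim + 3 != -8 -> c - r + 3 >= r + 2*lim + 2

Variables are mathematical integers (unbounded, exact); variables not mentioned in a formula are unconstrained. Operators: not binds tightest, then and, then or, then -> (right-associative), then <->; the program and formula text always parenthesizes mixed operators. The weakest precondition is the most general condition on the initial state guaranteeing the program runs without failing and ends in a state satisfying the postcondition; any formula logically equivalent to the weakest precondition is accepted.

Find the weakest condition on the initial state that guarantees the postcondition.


Working backward. After the program, the postcondition lim + 3 != -8 -> c - r + 3 >= r + 2*lim + 2 must hold; in canonical form it is lim != -11 -> c >= 2*lim + 2*r - 1.
Before lim := 2*c - 7: 2*c != -4 -> 3*c + 2*r <= 15
Before c := 2*c: 4*c != -4 -> 6*c + 2*r <= 15
Before skip: 4*c != -4 -> 6*c + 2*r <= 15
Then branch requires 4*c != -4 -> 6*c + 2*r <= 15; else branch requires 4*c != -4 -> 6*c + 2*r <= -3.
Before the if: ((lim > -15 and p >= -5) -> (4*c != -4 -> 6*c + 2*r <= 15)) and ((not (lim > -15 and p >= -5)) -> (4*c != -4 -> 6*c + 2*r <= -3))
Answer: WP = ((lim > -15 and p >= -5) -> (4*c != -4 -> 6*c + 2*r <= 15)) and ((not (lim > -15 and p >= -5)) -> (4*c != -4 -> 6*c + 2*r <= -3))


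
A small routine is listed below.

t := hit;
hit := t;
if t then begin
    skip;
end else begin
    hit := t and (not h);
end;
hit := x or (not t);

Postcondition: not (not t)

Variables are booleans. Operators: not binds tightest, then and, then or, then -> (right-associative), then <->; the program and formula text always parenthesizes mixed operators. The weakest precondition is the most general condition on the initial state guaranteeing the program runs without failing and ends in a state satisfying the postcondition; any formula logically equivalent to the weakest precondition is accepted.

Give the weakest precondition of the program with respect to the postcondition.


Working backward. After the program, the postcondition not (not t) must hold; in canonical form it is t.
Before hit := x or (not t): t
Then branch requires t; else branch requires t.
Before the if: (not t) -> t
Before hit := t: (not t) -> t
Before t := hit: (not hit) -> hit
Answer: WP = (not hit) -> hit


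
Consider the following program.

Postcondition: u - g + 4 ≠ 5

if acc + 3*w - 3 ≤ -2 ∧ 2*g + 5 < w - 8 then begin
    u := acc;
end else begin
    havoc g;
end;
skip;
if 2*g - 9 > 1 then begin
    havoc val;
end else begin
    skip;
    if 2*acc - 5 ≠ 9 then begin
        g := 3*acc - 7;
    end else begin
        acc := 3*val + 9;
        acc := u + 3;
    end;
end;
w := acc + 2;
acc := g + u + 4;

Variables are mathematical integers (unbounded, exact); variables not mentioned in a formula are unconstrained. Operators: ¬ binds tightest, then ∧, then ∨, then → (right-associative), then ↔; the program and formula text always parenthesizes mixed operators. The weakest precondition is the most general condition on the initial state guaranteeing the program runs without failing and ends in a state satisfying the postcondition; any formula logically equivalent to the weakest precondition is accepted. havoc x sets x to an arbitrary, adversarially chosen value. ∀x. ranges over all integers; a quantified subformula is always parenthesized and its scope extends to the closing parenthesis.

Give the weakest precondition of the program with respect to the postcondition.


Working backward. After the program, the postcondition u - g + 4 ≠ 5 must hold; in canonical form it is u ≠ g + 1.
Before acc := g + u + 4: u ≠ g + 1
Before w := acc + 2: u ≠ g + 1
Then branch requires u ≠ g + 1; else branch requires (2*acc ≠ 14 → u ≠ 3*acc - 6) ∧ ((¬(2*acc ≠ 14)) → u ≠ g + 1).
Before the if: (2*g > 10 → u ≠ g + 1) ∧ ((¬(2*g > 10)) → ((2*acc ≠ 14 → u ≠ 3*acc - 6) ∧ ((¬(2*acc ≠ 14)) → u ≠ g + 1)))
Before skip: (2*g > 10 → u ≠ g + 1) ∧ ((¬(2*g > 10)) → ((2*acc ≠ 14 → u ≠ 3*acc - 6) ∧ ((¬(2*acc ≠ 14)) → u ≠ g + 1)))
Then branch requires (2*g > 10 → acc ≠ g + 1) ∧ ((¬(2*g > 10)) → ((2*acc ≠ 14 → 2*acc ≠ 6) ∧ ((¬(2*acc ≠ 14)) → acc ≠ g + 1))); else branch requires ∀g_1. ((2*g_1 > 10 → u ≠ g_1 + 1) ∧ ((¬(2*g_1 > 10)) → ((2*acc ≠ 14 → u ≠ 3*acc - 6) ∧ ((¬(2*acc ≠ 14)) → u ≠ g_1 + 1)))).
Before the if: ((acc + 3*w ≤ 1 ∧ 2*g < w - 13) → ((2*g > 10 → acc ≠ g + 1) ∧ ((¬(2*g > 10)) → ((2*acc ≠ 14 → 2*acc ≠ 6) ∧ ((¬(2*acc ≠ 14)) → acc ≠ g + 1))))) ∧ ((¬(acc + 3*w ≤ 1 ∧ 2*g < w - 13)) → (∀g_1. ((2*g_1 > 10 → u ≠ g_1 + 1) ∧ ((¬(2*g_1 > 10)) → ((2*acc ≠ 14 → u ≠ 3*acc - 6) ∧ ((¬(2*acc ≠ 14)) → u ≠ g_1 + 1))))))
Answer: WP = ((acc + 3*w ≤ 1 ∧ 2*g < w - 13) → ((2*g > 10 → acc ≠ g + 1) ∧ ((¬(2*g > 10)) → ((2*acc ≠ 14 → 2*acc ≠ 6) ∧ ((¬(2*acc ≠ 14)) → acc ≠ g + 1))))) ∧ ((¬(acc + 3*w ≤ 1 ∧ 2*g < w - 13)) → (∀g_1. ((2*g_1 > 10 → u ≠ g_1 + 1) ∧ ((¬(2*g_1 > 10)) → ((2*acc ≠ 14 → u ≠ 3*acc - 6) ∧ ((¬(2*acc ≠ 14)) → u ≠ g_1 + 1))))))


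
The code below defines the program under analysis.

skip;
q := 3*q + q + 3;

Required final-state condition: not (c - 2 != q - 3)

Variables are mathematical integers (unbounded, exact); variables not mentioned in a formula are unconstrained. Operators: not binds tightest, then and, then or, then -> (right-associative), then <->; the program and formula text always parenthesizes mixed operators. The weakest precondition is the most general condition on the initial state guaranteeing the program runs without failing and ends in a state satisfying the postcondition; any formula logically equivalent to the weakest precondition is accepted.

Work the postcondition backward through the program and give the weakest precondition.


Working backward. After the program, the postcondition not (c - 2 != q - 3) must hold; in canonical form it is not (c != q - 1).
Before q := 3*q + q + 3: not (c != 4*q + 2)
Before skip: not (c != 4*q + 2)
Answer: WP = not (c != 4*q + 2)


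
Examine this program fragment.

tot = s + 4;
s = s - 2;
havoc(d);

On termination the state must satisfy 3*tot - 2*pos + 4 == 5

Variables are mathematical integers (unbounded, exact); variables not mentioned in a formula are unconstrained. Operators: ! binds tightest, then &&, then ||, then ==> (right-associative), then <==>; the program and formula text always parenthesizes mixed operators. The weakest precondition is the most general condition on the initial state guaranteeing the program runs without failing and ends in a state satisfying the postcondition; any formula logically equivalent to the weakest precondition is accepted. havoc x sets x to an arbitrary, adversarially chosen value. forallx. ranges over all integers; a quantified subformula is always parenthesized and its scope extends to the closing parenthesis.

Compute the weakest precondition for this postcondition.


Working backward. After the program, the postcondition 3*tot - 2*pos + 4 == 5 must hold; in canonical form it is 3*tot == 2*pos + 1.
Before havoc d: 3*tot == 2*pos + 1
Before s := s - 2: 3*tot == 2*pos + 1
Before tot := s + 4: 3*s == 2*pos - 11
Answer: WP = 3*s == 2*pos - 11


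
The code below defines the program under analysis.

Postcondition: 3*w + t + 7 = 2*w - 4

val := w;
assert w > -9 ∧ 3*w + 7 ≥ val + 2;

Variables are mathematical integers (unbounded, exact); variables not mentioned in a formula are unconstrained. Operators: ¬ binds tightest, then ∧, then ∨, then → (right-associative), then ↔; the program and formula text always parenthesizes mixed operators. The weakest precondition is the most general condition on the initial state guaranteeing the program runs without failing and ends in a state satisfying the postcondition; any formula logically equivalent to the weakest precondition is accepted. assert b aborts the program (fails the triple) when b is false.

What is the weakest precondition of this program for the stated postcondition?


Working backward. After the program, the postcondition 3*w + t + 7 = 2*w - 4 must hold; in canonical form it is t + w = -11.
Before assert w > -9 ∧ 3*w + 7 ≥ val + 2: w > -9 ∧ 3*w ≥ val - 5 ∧ t + w = -11
Before val := w: w > -9 ∧ 2*w ≥ -5 ∧ t + w = -11
Answer: WP = w > -9 ∧ 2*w ≥ -5 ∧ t + w = -11


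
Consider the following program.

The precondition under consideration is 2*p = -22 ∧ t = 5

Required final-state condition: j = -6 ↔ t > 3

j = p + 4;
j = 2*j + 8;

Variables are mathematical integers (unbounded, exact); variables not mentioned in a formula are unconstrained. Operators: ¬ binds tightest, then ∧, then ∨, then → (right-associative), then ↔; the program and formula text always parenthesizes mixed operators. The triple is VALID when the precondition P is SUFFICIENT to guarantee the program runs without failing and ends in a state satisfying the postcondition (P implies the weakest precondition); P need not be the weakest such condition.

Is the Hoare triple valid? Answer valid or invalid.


Working backward. After the program, j = -6 ↔ t > 3 must hold.
Before j := 2*j + 8: 2*j = -14 ↔ t > 3
Before j := p + 4: 2*p = -22 ↔ t > 3
The weakest precondition is 2*p = -22 ↔ t > 3.
Check whether 2*p = -22 ∧ t = 5 implies it.
Every state satisfying the precondition satisfies the weakest precondition: the implication holds.
Answer: valid


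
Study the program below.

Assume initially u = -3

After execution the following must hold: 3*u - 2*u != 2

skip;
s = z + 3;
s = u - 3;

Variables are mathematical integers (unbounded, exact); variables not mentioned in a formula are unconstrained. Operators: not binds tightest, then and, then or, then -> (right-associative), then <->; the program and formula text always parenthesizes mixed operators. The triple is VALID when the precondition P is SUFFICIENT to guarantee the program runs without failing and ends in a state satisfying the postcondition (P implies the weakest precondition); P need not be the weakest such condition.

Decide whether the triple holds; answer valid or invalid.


Working backward. After the program, the postcondition 3*u - 2*u != 2 must hold; in canonical form it is u != 2.
Before s := u - 3: u != 2
Before s := z + 3: u != 2
Before skip: u != 2
The weakest precondition is u != 2.
Check whether u = -3 implies it.
Every state satisfying the precondition satisfies the weakest precondition: the implication holds.
Answer: valid


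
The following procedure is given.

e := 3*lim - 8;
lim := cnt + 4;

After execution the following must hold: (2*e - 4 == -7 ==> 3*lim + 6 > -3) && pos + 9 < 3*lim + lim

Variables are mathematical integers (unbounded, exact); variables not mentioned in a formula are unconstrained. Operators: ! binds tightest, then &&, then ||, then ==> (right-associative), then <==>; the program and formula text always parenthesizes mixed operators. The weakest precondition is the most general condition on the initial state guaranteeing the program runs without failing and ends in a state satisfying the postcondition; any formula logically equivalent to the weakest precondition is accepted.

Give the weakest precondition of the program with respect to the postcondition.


Working backward. After the program, the postcondition (2*e - 4 == -7 ==> 3*lim + 6 > -3) && pos + 9 < 3*lim + lim must hold; in canonical form it is (2*e == -3 ==> 3*lim > -9) && pos < 4*lim - 9.
Before lim := cnt + 4: (2*e == -3 ==> 3*cnt > -21) && pos < 4*cnt + 7
Before e := 3*lim - 8: (6*lim == 13 ==> 3*cnt > -21) && pos < 4*cnt + 7
Answer: WP = (6*lim == 13 ==> 3*cnt > -21) && pos < 4*cnt + 7


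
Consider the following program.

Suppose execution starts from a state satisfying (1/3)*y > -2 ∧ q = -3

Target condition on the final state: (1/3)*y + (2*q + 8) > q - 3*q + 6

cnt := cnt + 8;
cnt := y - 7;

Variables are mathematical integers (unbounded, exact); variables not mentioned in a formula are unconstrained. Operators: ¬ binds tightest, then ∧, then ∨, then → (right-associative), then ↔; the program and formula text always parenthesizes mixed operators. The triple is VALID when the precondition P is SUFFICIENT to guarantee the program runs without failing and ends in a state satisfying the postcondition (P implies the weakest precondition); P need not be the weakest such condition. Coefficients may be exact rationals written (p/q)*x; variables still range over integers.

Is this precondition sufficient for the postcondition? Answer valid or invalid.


Working backward. After the program, the postcondition (1/3)*y + (2*q + 8) > q - 3*q + 6 must hold; in canonical form it is 4*q + (1/3)*y > -2.
Before cnt := y - 7: 4*q + (1/3)*y > -2
Before cnt := cnt + 8: 4*q + (1/3)*y > -2
The weakest precondition is 4*q + (1/3)*y > -2.
Check whether (1/3)*y > -2 ∧ q = -3 implies it.
Countermodel: at the initial state q = -3, y = -5, the precondition holds but the weakest precondition fails.
Answer: invalid


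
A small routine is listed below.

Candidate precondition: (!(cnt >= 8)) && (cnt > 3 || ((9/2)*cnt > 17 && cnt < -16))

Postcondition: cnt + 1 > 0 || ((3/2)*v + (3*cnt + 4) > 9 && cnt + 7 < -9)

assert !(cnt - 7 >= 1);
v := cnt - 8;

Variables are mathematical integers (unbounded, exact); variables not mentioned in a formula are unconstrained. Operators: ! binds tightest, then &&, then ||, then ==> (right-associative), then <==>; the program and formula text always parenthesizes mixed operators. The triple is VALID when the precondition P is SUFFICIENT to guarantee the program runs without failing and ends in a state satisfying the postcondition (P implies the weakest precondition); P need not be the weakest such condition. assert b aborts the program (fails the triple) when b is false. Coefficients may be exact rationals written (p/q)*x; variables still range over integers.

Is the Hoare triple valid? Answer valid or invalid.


Working backward. After the program, the postcondition cnt + 1 > 0 || ((3/2)*v + (3*cnt + 4) > 9 && cnt + 7 < -9) must hold; in canonical form it is cnt > -1 || (3*cnt + (3/2)*v > 5 && cnt < -16).
Before v := cnt - 8: cnt > -1 || ((9/2)*cnt > 17 && cnt < -16)
Before assert !(cnt - 7 >= 1): (!(cnt >= 8)) && (cnt > -1 || ((9/2)*cnt > 17 && cnt < -16))
The weakest precondition is (!(cnt >= 8)) && (cnt > -1 || ((9/2)*cnt > 17 && cnt < -16)).
Check whether (!(cnt >= 8)) && (cnt > 3 || ((9/2)*cnt > 17 && cnt < -16)) implies it.
Every state satisfying the precondition satisfies the weakest precondition: the implication holds.
Answer: valid


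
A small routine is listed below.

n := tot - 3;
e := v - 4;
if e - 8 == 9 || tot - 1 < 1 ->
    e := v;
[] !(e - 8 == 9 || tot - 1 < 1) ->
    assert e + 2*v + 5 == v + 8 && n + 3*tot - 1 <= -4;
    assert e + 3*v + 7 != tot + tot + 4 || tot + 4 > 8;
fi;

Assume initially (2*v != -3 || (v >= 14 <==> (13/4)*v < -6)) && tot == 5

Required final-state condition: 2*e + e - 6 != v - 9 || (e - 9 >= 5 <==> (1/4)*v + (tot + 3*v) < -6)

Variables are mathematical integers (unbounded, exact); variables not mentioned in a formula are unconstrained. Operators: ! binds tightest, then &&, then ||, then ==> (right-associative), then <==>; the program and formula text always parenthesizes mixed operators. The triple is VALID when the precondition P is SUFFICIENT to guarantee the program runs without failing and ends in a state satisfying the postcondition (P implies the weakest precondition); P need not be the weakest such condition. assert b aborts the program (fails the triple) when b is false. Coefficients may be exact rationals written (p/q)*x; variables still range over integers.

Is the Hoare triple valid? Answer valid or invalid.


Working backward. After the program, the postcondition 2*e + e - 6 != v - 9 || (e - 9 >= 5 <==> (1/4)*v + (tot + 3*v) < -6) must hold; in canonical form it is 3*e != v - 3 || (e >= 14 <==> tot + (13/4)*v < -6).
Then branch requires 2*v != -3 || (v >= 14 <==> tot + (13/4)*v < -6); else branch requires e + v == 3 && n + 3*tot <= -3 && (e + 3*v != 2*tot - 3 || tot > 4) && (3*e != v - 3 || (e >= 14 <==> tot + (13/4)*v < -6)).
Before the if: ((e == 17 || tot < 2) ==> (2*v != -3 || (v >= 14 <==> tot + (13/4)*v < -6))) && ((!(e == 17 || tot < 2)) ==> (e + v == 3 && n + 3*tot <= -3 && (e + 3*v != 2*tot - 3 || tot > 4) && (3*e != v - 3 || (e >= 14 <==> tot + (13/4)*v < -6))))
Before e := v - 4: ((v == 21 || tot < 2) ==> (2*v != -3 || (v >= 14 <==> tot + (13/4)*v < -6))) && ((!(v == 21 || tot < 2)) ==> (2*v == 7 && n + 3*tot <= -3 && (4*v != 2*tot + 1 || tot > 4) && (2*v != 9 || (v >= 18 <==> tot + (13/4)*v < -6))))
Before n := tot - 3: ((v == 21 || tot < 2) ==> (2*v != -3 || (v >= 14 <==> tot + (13/4)*v < -6))) && ((!(v == 21 || tot < 2)) ==> (2*v == 7 && 4*tot <= 0 && (4*v != 2*tot + 1 || tot > 4) && (2*v != 9 || (v >= 18 <==> tot + (13/4)*v < -6))))
The weakest precondition is ((v == 21 || tot < 2) ==> (2*v != -3 || (v >= 14 <==> tot + (13/4)*v < -6))) && ((!(v == 21 || tot < 2)) ==> (2*v == 7 && 4*tot <= 0 && (4*v != 2*tot + 1 || tot > 4) && (2*v != 9 || (v >= 18 <==> tot + (13/4)*v < -6)))).
Check whether (2*v != -3 || (v >= 14 <==> (13/4)*v < -6)) && tot == 5 implies it.
Countermodel: at the initial state tot = 5, v = 22, the precondition holds but the weakest precondition fails.
Answer: invalid


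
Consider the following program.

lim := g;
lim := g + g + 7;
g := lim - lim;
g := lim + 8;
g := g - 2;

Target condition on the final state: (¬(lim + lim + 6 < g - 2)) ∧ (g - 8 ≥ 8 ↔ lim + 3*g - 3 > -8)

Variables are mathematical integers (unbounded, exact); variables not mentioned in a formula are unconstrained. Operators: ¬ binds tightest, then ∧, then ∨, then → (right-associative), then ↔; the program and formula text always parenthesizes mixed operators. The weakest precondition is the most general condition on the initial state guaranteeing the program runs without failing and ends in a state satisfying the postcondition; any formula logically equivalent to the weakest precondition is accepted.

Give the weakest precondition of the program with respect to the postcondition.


Working backward. After the program, the postcondition (¬(lim + lim + 6 < g - 2)) ∧ (g - 8 ≥ 8 ↔ lim + 3*g - 3 > -8) must hold; in canonical form it is (¬(2*lim < g - 8)) ∧ (g ≥ 16 ↔ 3*g + lim > -5).
Before g := g - 2: (¬(2*lim < g - 10)) ∧ (g ≥ 18 ↔ 3*g + lim > 1)
Before g := lim + 8: (¬(lim < -2)) ∧ (lim ≥ 10 ↔ 4*lim > -23)
Before g := lim - lim: (¬(lim < -2)) ∧ (lim ≥ 10 ↔ 4*lim > -23)
Before lim := g + g + 7: (¬(2*g < -9)) ∧ (2*g ≥ 3 ↔ 8*g > -51)
Before lim := g: (¬(2*g < -9)) ∧ (2*g ≥ 3 ↔ 8*g > -51)
Answer: WP = (¬(2*g < -9)) ∧ (2*g ≥ 3 ↔ 8*g > -51)


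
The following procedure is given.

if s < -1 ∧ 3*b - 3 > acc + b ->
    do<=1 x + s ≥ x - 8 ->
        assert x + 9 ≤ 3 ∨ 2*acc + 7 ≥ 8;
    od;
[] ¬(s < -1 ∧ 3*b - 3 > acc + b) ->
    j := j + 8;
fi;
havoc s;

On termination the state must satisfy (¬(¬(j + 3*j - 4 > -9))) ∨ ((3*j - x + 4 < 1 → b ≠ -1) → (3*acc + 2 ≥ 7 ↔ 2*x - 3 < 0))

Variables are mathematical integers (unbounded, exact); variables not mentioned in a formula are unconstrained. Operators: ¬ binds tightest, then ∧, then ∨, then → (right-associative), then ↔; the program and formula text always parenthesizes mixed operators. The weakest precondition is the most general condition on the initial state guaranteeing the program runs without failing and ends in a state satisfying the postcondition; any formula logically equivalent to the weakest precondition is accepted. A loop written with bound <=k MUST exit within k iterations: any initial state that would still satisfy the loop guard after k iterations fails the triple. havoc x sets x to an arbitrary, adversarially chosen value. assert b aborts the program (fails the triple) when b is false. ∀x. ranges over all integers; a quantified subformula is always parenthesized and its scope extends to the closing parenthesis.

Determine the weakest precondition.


Working backward. After the program, the postcondition (¬(¬(j + 3*j - 4 > -9))) ∨ ((3*j - x + 4 < 1 → b ≠ -1) → (3*acc + 2 ≥ 7 ↔ 2*x - 3 < 0)) must hold; in canonical form it is 4*j > -5 ∨ ((3*j < x - 3 → b ≠ -1) → (3*acc ≥ 5 ↔ 2*x < 3)).
Before havoc s: 4*j > -5 ∨ ((3*j < x - 3 → b ≠ -1) → (3*acc ≥ 5 ↔ 2*x < 3))
Then branch requires (s ≥ -8 → ((x ≤ -6 ∨ 2*acc ≥ 1) ∧ (¬(s ≥ -8)) ∧ (4*j > -5 ∨ ((3*j < x - 3 → b ≠ -1) → (3*acc ≥ 5 ↔ 2*x < 3))))) ∧ ((¬(s ≥ -8)) → (4*j > -5 ∨ ((3*j < x - 3 → b ≠ -1) → (3*acc ≥ 5 ↔ 2*x < 3)))); else branch requires 4*j > -37 ∨ ((3*j < x - 27 → b ≠ -1) → (3*acc ≥ 5 ↔ 2*x < 3)).
Before the if: ((s < -1 ∧ 2*b > acc + 3) → ((s ≥ -8 → ((x ≤ -6 ∨ 2*acc ≥ 1) ∧ (¬(s ≥ -8)) ∧ (4*j > -5 ∨ ((3*j < x - 3 → b ≠ -1) → (3*acc ≥ 5 ↔ 2*x < 3))))) ∧ ((¬(s ≥ -8)) → (4*j > -5 ∨ ((3*j < x - 3 → b ≠ -1) → (3*acc ≥ 5 ↔ 2*x < 3)))))) ∧ ((¬(s < -1 ∧ 2*b > acc + 3)) → (4*j > -37 ∨ ((3*j < x - 27 → b ≠ -1) → (3*acc ≥ 5 ↔ 2*x < 3))))
Answer: WP = ((s < -1 ∧ 2*b > acc + 3) → ((s ≥ -8 → ((x ≤ -6 ∨ 2*acc ≥ 1) ∧ (¬(s ≥ -8)) ∧ (4*j > -5 ∨ ((3*j < x - 3 → b ≠ -1) → (3*acc ≥ 5 ↔ 2*x < 3))))) ∧ ((¬(s ≥ -8)) → (4*j > -5 ∨ ((3*j < x - 3 → b ≠ -1) → (3*acc ≥ 5 ↔ 2*x < 3)))))) ∧ ((¬(s < -1 ∧ 2*b > acc + 3)) → (4*j > -37 ∨ ((3*j < x - 27 → b ≠ -1) → (3*acc ≥ 5 ↔ 2*x < 3))))


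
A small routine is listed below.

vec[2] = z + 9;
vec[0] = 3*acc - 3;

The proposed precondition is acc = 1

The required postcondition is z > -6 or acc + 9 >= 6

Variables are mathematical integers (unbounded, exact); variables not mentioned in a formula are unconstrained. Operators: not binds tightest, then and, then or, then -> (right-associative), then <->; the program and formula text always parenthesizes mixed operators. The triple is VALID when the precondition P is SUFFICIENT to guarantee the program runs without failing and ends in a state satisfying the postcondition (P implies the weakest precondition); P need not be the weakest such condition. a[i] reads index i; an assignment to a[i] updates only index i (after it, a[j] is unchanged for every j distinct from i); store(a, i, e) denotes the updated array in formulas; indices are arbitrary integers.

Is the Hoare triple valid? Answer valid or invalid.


Working backward. After the program, the postcondition z > -6 or acc + 9 >= 6 must hold; in canonical form it is z > -6 or acc >= -3.
Before vec[0] := 3*acc - 3: z > -6 or acc >= -3
Before vec[2] := z + 9: z > -6 or acc >= -3
The weakest precondition is z > -6 or acc >= -3.
Check whether acc = 1 implies it.
Every state satisfying the precondition satisfies the weakest precondition: the implication holds.
Answer: valid


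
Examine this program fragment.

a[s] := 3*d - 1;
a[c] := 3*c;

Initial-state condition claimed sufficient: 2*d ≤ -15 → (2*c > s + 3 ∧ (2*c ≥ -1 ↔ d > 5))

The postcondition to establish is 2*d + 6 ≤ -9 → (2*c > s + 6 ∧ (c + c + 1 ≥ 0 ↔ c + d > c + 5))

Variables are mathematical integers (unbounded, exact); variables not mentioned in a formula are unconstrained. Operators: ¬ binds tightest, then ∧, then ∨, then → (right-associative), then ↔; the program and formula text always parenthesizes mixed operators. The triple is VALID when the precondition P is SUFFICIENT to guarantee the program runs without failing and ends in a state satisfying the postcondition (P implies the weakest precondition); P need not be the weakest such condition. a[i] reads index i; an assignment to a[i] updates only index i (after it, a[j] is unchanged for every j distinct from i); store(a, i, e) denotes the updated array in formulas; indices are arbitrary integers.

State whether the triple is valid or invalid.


Working backward. After the program, the postcondition 2*d + 6 ≤ -9 → (2*c > s + 6 ∧ (c + c + 1 ≥ 0 ↔ c + d > c + 5)) must hold; in canonical form it is 2*d ≤ -15 → (2*c > s + 6 ∧ (2*c ≥ -1 ↔ d > 5)).
Before a[c] := 3*c: 2*d ≤ -15 → (2*c > s + 6 ∧ (2*c ≥ -1 ↔ d > 5))
Before a[s] := 3*d - 1: 2*d ≤ -15 → (2*c > s + 6 ∧ (2*c ≥ -1 ↔ d > 5))
The weakest precondition is 2*d ≤ -15 → (2*c > s + 6 ∧ (2*c ≥ -1 ↔ d > 5)).
Check whether 2*d ≤ -15 → (2*c > s + 3 ∧ (2*c ≥ -1 ↔ d > 5)) implies it.
Countermodel: at the initial state c = -1, d = -8, s = -6, the precondition holds but the weakest precondition fails.
Answer: invalid


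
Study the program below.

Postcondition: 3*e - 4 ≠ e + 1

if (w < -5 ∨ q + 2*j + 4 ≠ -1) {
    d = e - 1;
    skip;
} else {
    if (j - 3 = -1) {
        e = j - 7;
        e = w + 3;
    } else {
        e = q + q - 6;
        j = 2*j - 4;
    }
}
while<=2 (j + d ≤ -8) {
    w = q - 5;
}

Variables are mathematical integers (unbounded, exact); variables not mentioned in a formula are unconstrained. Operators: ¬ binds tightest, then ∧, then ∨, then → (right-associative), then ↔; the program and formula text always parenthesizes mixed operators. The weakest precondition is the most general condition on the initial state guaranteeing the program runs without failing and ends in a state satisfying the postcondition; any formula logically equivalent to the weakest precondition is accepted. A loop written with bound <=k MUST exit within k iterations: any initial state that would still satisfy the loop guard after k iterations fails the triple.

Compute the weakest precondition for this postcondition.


Working backward. After the program, the postcondition 3*e - 4 ≠ e + 1 must hold; in canonical form it is 2*e ≠ 5.
Before the loop (bound <=2), unroll the exhaustion recursion (WP_0 = exit-now case; WP_j = one more guarded iteration, up to j = 2):
  WP_0: (¬(d + j ≤ -8)) ∧ 2*e ≠ 5
  WP_1: (d + j ≤ -8 → ((¬(d + j ≤ -8)) ∧ 2*e ≠ 5)) ∧ ((¬(d + j ≤ -8)) → 2*e ≠ 5)
  WP_2: (d + j ≤ -8 → ((d + j ≤ -8 → ((¬(d + j ≤ -8)) ∧ 2*e ≠ 5)) ∧ ((¬(d + j ≤ -8)) → 2*e ≠ 5))) ∧ ((¬(d + j ≤ -8)) → 2*e ≠ 5)
So before the loop: (d + j ≤ -8 → ((d + j ≤ -8 → ((¬(d + j ≤ -8)) ∧ 2*e ≠ 5)) ∧ ((¬(d + j ≤ -8)) → 2*e ≠ 5))) ∧ ((¬(d + j ≤ -8)) → 2*e ≠ 5)
Then branch requires (e + j ≤ -7 → ((e + j ≤ -7 → ((¬(e + j ≤ -7)) ∧ 2*e ≠ 5)) ∧ ((¬(e + j ≤ -7)) → 2*e ≠ 5))) ∧ ((¬(e + j ≤ -7)) → 2*e ≠ 5); else branch requires (j = 2 → ((d + j ≤ -8 → ((d + j ≤ -8 → ((¬(d + j ≤ -8)) ∧ 2*w ≠ -1)) ∧ ((¬(d + j ≤ -8)) → 2*w ≠ -1))) ∧ ((¬(d + j ≤ -8)) → 2*w ≠ -1))) ∧ ((¬(j = 2)) → ((d + 2*j ≤ -4 → ((d + 2*j ≤ -4 → ((¬(d + 2*j ≤ -4)) ∧ 4*q ≠ 17)) ∧ ((¬(d + 2*j ≤ -4)) → 4*q ≠ 17))) ∧ ((¬(d + 2*j ≤ -4)) → 4*q ≠ 17))).
Before the if: ((w < -5 ∨ 2*j + q ≠ -5) → ((e + j ≤ -7 → ((e + j ≤ -7 → ((¬(e + j ≤ -7)) ∧ 2*e ≠ 5)) ∧ ((¬(e + j ≤ -7)) → 2*e ≠ 5))) ∧ ((¬(e + j ≤ -7)) → 2*e ≠ 5))) ∧ ((¬(w < -5 ∨ 2*j + q ≠ -5)) → ((j = 2 → ((d + j ≤ -8 → ((d + j ≤ -8 → ((¬(d + j ≤ -8)) ∧ 2*w ≠ -1)) ∧ ((¬(d + j ≤ -8)) → 2*w ≠ -1))) ∧ ((¬(d + j ≤ -8)) → 2*w ≠ -1))) ∧ ((¬(j = 2)) → ((d + 2*j ≤ -4 → ((d + 2*j ≤ -4 → ((¬(d + 2*j ≤ -4)) ∧ 4*q ≠ 17)) ∧ ((¬(d + 2*j ≤ -4)) → 4*q ≠ 17))) ∧ ((¬(d + 2*j ≤ -4)) → 4*q ≠ 17)))))
Answer: WP = ((w < -5 ∨ 2*j + q ≠ -5) → ((e + j ≤ -7 → ((e + j ≤ -7 → ((¬(e + j ≤ -7)) ∧ 2*e ≠ 5)) ∧ ((¬(e + j ≤ -7)) → 2*e ≠ 5))) ∧ ((¬(e + j ≤ -7)) → 2*e ≠ 5))) ∧ ((¬(w < -5 ∨ 2*j + q ≠ -5)) → ((j = 2 → ((d + j ≤ -8 → ((d + j ≤ -8 → ((¬(d + j ≤ -8)) ∧ 2*w ≠ -1)) ∧ ((¬(d + j ≤ -8)) → 2*w ≠ -1))) ∧ ((¬(d + j ≤ -8)) → 2*w ≠ -1))) ∧ ((¬(j = 2)) → ((d + 2*j ≤ -4 → ((d + 2*j ≤ -4 → ((¬(d + 2*j ≤ -4)) ∧ 4*q ≠ 17)) ∧ ((¬(d + 2*j ≤ -4)) → 4*q ≠ 17))) ∧ ((¬(d + 2*j ≤ -4)) → 4*q ≠ 17)))))


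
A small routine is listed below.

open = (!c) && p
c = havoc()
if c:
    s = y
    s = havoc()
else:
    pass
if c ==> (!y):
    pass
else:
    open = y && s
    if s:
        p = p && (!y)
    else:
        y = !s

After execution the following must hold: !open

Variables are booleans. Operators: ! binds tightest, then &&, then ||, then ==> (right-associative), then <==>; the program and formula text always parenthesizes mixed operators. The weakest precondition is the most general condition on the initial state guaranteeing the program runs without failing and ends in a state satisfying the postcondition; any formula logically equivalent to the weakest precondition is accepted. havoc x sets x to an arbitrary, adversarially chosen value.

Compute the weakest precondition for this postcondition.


Working backward. After the program, !open must hold.
Then branch requires !open; else branch requires (s ==> (!(y && s))) && ((!s) ==> (!(y && s))).
Before the if: ((c ==> (!y)) ==> (!open)) && ((!(c ==> (!y))) ==> ((s ==> (!(y && s))) && ((!s) ==> (!(y && s)))))
Then branch requires ((c ==> (!y)) ==> (!open)) && ((!(c ==> (!y))) ==> (!y)); else branch requires ((c ==> (!y)) ==> (!open)) && ((!(c ==> (!y))) ==> ((s ==> (!(y && s))) && ((!s) ==> (!(y && s))))).
Before the if: (c ==> (((c ==> (!y)) ==> (!open)) && ((!(c ==> (!y))) ==> (!y)))) && ((!c) ==> (((c ==> (!y)) ==> (!open)) && ((!(c ==> (!y))) ==> ((s ==> (!(y && s))) && ((!s) ==> (!(y && s)))))))
Before havoc c: ((!y) ==> (!open)) && (y ==> (!y)) && (!open)
Before open := (!c) && p: ((!y) ==> (!((!c) && p))) && (y ==> (!y)) && (!((!c) && p))
Answer: WP = ((!y) ==> (!((!c) && p))) && (y ==> (!y)) && (!((!c) && p))


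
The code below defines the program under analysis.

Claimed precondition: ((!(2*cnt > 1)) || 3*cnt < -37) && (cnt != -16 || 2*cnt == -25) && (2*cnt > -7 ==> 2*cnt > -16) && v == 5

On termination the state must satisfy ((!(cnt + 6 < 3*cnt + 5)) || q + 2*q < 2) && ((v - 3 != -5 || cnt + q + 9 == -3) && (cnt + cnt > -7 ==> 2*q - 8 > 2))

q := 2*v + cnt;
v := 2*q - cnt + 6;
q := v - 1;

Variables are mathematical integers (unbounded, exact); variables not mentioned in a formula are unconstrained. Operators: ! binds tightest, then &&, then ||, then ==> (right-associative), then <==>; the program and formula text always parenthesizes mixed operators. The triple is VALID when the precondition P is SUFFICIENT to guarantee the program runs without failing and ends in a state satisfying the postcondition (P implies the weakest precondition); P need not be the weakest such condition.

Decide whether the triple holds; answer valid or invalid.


Working backward. After the program, the postcondition ((!(cnt + 6 < 3*cnt + 5)) || q + 2*q < 2) && ((v - 3 != -5 || cnt + q + 9 == -3) && (cnt + cnt > -7 ==> 2*q - 8 > 2)) must hold; in canonical form it is ((!(2*cnt > 1)) || 3*q < 2) && (v != -2 || cnt + q == -12) && (2*cnt > -7 ==> 2*q > 10).
Before q := v - 1: ((!(2*cnt > 1)) || 3*v < 5) && (v != -2 || cnt + v == -11) && (2*cnt > -7 ==> 2*v > 12)
Before v := 2*q - cnt + 6: ((!(2*cnt > 1)) || 6*q < 3*cnt - 13) && (2*q != cnt - 8 || 2*q == -17) && (2*cnt > -7 ==> 4*q > 2*cnt)
Before q := 2*v + cnt: ((!(2*cnt > 1)) || 3*cnt + 12*v < -13) && (cnt + 4*v != -8 || 2*cnt + 4*v == -17) && (2*cnt > -7 ==> 2*cnt + 8*v > 0)
The weakest precondition is ((!(2*cnt > 1)) || 3*cnt + 12*v < -13) && (cnt + 4*v != -8 || 2*cnt + 4*v == -17) && (2*cnt > -7 ==> 2*cnt + 8*v > 0).
Check whether ((!(2*cnt > 1)) || 3*cnt < -37) && (cnt != -16 || 2*cnt == -25) && (2*cnt > -7 ==> 2*cnt > -16) && v == 5 implies it.
Countermodel: at the initial state cnt = -28, v = 5, the precondition holds but the weakest precondition fails.
Answer: invalid
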